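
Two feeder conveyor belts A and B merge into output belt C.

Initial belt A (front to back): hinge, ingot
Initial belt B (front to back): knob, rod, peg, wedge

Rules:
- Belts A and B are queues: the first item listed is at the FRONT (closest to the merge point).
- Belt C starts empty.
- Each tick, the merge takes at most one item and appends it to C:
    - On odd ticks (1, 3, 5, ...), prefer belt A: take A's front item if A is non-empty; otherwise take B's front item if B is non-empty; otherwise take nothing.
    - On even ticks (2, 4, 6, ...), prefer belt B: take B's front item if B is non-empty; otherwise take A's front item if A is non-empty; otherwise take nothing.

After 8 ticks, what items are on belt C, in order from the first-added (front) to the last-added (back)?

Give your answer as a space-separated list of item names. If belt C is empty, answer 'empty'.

Answer: hinge knob ingot rod peg wedge

Derivation:
Tick 1: prefer A, take hinge from A; A=[ingot] B=[knob,rod,peg,wedge] C=[hinge]
Tick 2: prefer B, take knob from B; A=[ingot] B=[rod,peg,wedge] C=[hinge,knob]
Tick 3: prefer A, take ingot from A; A=[-] B=[rod,peg,wedge] C=[hinge,knob,ingot]
Tick 4: prefer B, take rod from B; A=[-] B=[peg,wedge] C=[hinge,knob,ingot,rod]
Tick 5: prefer A, take peg from B; A=[-] B=[wedge] C=[hinge,knob,ingot,rod,peg]
Tick 6: prefer B, take wedge from B; A=[-] B=[-] C=[hinge,knob,ingot,rod,peg,wedge]
Tick 7: prefer A, both empty, nothing taken; A=[-] B=[-] C=[hinge,knob,ingot,rod,peg,wedge]
Tick 8: prefer B, both empty, nothing taken; A=[-] B=[-] C=[hinge,knob,ingot,rod,peg,wedge]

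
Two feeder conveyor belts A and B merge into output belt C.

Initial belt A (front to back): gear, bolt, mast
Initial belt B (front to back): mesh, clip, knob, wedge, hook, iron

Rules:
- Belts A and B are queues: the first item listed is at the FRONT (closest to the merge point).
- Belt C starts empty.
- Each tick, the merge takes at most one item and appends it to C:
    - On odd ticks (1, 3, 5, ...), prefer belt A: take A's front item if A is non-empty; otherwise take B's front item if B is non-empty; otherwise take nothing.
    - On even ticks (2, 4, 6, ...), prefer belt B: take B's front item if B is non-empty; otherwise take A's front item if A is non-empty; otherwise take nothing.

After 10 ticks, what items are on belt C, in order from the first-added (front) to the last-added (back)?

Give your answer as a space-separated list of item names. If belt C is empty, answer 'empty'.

Answer: gear mesh bolt clip mast knob wedge hook iron

Derivation:
Tick 1: prefer A, take gear from A; A=[bolt,mast] B=[mesh,clip,knob,wedge,hook,iron] C=[gear]
Tick 2: prefer B, take mesh from B; A=[bolt,mast] B=[clip,knob,wedge,hook,iron] C=[gear,mesh]
Tick 3: prefer A, take bolt from A; A=[mast] B=[clip,knob,wedge,hook,iron] C=[gear,mesh,bolt]
Tick 4: prefer B, take clip from B; A=[mast] B=[knob,wedge,hook,iron] C=[gear,mesh,bolt,clip]
Tick 5: prefer A, take mast from A; A=[-] B=[knob,wedge,hook,iron] C=[gear,mesh,bolt,clip,mast]
Tick 6: prefer B, take knob from B; A=[-] B=[wedge,hook,iron] C=[gear,mesh,bolt,clip,mast,knob]
Tick 7: prefer A, take wedge from B; A=[-] B=[hook,iron] C=[gear,mesh,bolt,clip,mast,knob,wedge]
Tick 8: prefer B, take hook from B; A=[-] B=[iron] C=[gear,mesh,bolt,clip,mast,knob,wedge,hook]
Tick 9: prefer A, take iron from B; A=[-] B=[-] C=[gear,mesh,bolt,clip,mast,knob,wedge,hook,iron]
Tick 10: prefer B, both empty, nothing taken; A=[-] B=[-] C=[gear,mesh,bolt,clip,mast,knob,wedge,hook,iron]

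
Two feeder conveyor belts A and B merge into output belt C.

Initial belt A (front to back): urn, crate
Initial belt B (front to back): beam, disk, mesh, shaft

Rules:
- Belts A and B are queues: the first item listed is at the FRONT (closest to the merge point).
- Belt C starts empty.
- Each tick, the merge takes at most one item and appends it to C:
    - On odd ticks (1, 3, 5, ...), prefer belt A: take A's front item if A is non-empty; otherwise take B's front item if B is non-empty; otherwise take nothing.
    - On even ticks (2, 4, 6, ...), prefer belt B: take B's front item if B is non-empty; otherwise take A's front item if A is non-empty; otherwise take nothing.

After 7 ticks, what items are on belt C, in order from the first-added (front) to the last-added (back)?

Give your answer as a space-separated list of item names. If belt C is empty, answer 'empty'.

Answer: urn beam crate disk mesh shaft

Derivation:
Tick 1: prefer A, take urn from A; A=[crate] B=[beam,disk,mesh,shaft] C=[urn]
Tick 2: prefer B, take beam from B; A=[crate] B=[disk,mesh,shaft] C=[urn,beam]
Tick 3: prefer A, take crate from A; A=[-] B=[disk,mesh,shaft] C=[urn,beam,crate]
Tick 4: prefer B, take disk from B; A=[-] B=[mesh,shaft] C=[urn,beam,crate,disk]
Tick 5: prefer A, take mesh from B; A=[-] B=[shaft] C=[urn,beam,crate,disk,mesh]
Tick 6: prefer B, take shaft from B; A=[-] B=[-] C=[urn,beam,crate,disk,mesh,shaft]
Tick 7: prefer A, both empty, nothing taken; A=[-] B=[-] C=[urn,beam,crate,disk,mesh,shaft]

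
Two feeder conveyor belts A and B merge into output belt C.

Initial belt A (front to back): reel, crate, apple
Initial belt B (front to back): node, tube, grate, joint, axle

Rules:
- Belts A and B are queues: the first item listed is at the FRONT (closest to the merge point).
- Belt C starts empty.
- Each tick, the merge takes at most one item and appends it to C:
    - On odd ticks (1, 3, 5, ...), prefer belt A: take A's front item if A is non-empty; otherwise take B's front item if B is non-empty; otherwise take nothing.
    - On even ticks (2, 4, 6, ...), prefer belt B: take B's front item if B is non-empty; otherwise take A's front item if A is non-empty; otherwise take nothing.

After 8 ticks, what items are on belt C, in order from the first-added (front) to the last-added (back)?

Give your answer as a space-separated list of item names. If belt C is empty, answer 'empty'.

Answer: reel node crate tube apple grate joint axle

Derivation:
Tick 1: prefer A, take reel from A; A=[crate,apple] B=[node,tube,grate,joint,axle] C=[reel]
Tick 2: prefer B, take node from B; A=[crate,apple] B=[tube,grate,joint,axle] C=[reel,node]
Tick 3: prefer A, take crate from A; A=[apple] B=[tube,grate,joint,axle] C=[reel,node,crate]
Tick 4: prefer B, take tube from B; A=[apple] B=[grate,joint,axle] C=[reel,node,crate,tube]
Tick 5: prefer A, take apple from A; A=[-] B=[grate,joint,axle] C=[reel,node,crate,tube,apple]
Tick 6: prefer B, take grate from B; A=[-] B=[joint,axle] C=[reel,node,crate,tube,apple,grate]
Tick 7: prefer A, take joint from B; A=[-] B=[axle] C=[reel,node,crate,tube,apple,grate,joint]
Tick 8: prefer B, take axle from B; A=[-] B=[-] C=[reel,node,crate,tube,apple,grate,joint,axle]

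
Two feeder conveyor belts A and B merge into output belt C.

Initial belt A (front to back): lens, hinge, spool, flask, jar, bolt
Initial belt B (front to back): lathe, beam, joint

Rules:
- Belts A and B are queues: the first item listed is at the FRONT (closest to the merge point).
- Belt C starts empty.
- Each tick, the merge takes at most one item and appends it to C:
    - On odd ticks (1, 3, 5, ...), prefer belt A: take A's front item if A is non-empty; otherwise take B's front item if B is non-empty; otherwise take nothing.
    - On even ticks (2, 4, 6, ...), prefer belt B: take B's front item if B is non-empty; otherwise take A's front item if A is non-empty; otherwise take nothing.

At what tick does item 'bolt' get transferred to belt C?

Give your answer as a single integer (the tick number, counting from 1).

Tick 1: prefer A, take lens from A; A=[hinge,spool,flask,jar,bolt] B=[lathe,beam,joint] C=[lens]
Tick 2: prefer B, take lathe from B; A=[hinge,spool,flask,jar,bolt] B=[beam,joint] C=[lens,lathe]
Tick 3: prefer A, take hinge from A; A=[spool,flask,jar,bolt] B=[beam,joint] C=[lens,lathe,hinge]
Tick 4: prefer B, take beam from B; A=[spool,flask,jar,bolt] B=[joint] C=[lens,lathe,hinge,beam]
Tick 5: prefer A, take spool from A; A=[flask,jar,bolt] B=[joint] C=[lens,lathe,hinge,beam,spool]
Tick 6: prefer B, take joint from B; A=[flask,jar,bolt] B=[-] C=[lens,lathe,hinge,beam,spool,joint]
Tick 7: prefer A, take flask from A; A=[jar,bolt] B=[-] C=[lens,lathe,hinge,beam,spool,joint,flask]
Tick 8: prefer B, take jar from A; A=[bolt] B=[-] C=[lens,lathe,hinge,beam,spool,joint,flask,jar]
Tick 9: prefer A, take bolt from A; A=[-] B=[-] C=[lens,lathe,hinge,beam,spool,joint,flask,jar,bolt]

Answer: 9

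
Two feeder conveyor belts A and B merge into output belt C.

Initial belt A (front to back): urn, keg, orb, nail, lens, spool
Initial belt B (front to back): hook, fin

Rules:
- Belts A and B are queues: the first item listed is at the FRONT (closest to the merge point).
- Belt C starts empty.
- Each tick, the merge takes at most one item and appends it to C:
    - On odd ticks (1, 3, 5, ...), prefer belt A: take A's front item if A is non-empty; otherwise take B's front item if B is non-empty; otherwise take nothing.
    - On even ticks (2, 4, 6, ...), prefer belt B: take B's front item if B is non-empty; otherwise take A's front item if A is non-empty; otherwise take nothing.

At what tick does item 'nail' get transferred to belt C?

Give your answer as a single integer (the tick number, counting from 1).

Answer: 6

Derivation:
Tick 1: prefer A, take urn from A; A=[keg,orb,nail,lens,spool] B=[hook,fin] C=[urn]
Tick 2: prefer B, take hook from B; A=[keg,orb,nail,lens,spool] B=[fin] C=[urn,hook]
Tick 3: prefer A, take keg from A; A=[orb,nail,lens,spool] B=[fin] C=[urn,hook,keg]
Tick 4: prefer B, take fin from B; A=[orb,nail,lens,spool] B=[-] C=[urn,hook,keg,fin]
Tick 5: prefer A, take orb from A; A=[nail,lens,spool] B=[-] C=[urn,hook,keg,fin,orb]
Tick 6: prefer B, take nail from A; A=[lens,spool] B=[-] C=[urn,hook,keg,fin,orb,nail]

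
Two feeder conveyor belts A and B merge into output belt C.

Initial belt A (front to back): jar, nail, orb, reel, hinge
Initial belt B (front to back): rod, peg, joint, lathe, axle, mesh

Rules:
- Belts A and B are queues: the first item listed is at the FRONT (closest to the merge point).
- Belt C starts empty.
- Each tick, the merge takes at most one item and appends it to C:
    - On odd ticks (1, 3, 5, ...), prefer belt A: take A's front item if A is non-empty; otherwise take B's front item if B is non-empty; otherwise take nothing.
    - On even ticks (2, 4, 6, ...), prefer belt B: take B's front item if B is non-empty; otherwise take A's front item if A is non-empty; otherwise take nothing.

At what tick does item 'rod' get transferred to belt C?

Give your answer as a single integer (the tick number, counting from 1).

Answer: 2

Derivation:
Tick 1: prefer A, take jar from A; A=[nail,orb,reel,hinge] B=[rod,peg,joint,lathe,axle,mesh] C=[jar]
Tick 2: prefer B, take rod from B; A=[nail,orb,reel,hinge] B=[peg,joint,lathe,axle,mesh] C=[jar,rod]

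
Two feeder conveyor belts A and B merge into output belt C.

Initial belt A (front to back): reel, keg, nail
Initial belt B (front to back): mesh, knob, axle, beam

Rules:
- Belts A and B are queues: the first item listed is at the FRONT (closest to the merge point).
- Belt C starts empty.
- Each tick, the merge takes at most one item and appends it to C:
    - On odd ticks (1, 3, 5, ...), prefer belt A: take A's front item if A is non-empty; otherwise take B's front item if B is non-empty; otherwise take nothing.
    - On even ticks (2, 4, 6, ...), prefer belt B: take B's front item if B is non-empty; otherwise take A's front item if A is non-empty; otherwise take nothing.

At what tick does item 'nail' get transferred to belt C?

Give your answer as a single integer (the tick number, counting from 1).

Answer: 5

Derivation:
Tick 1: prefer A, take reel from A; A=[keg,nail] B=[mesh,knob,axle,beam] C=[reel]
Tick 2: prefer B, take mesh from B; A=[keg,nail] B=[knob,axle,beam] C=[reel,mesh]
Tick 3: prefer A, take keg from A; A=[nail] B=[knob,axle,beam] C=[reel,mesh,keg]
Tick 4: prefer B, take knob from B; A=[nail] B=[axle,beam] C=[reel,mesh,keg,knob]
Tick 5: prefer A, take nail from A; A=[-] B=[axle,beam] C=[reel,mesh,keg,knob,nail]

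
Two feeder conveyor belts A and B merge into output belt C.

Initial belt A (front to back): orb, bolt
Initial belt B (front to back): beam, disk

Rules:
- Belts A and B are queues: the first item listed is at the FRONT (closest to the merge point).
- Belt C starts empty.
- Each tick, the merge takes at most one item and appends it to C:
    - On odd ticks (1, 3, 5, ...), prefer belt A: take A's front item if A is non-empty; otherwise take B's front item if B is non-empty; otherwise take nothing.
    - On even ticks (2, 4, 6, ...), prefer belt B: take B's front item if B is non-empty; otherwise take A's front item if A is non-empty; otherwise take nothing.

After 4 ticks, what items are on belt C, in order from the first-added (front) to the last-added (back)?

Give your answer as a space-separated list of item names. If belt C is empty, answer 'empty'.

Answer: orb beam bolt disk

Derivation:
Tick 1: prefer A, take orb from A; A=[bolt] B=[beam,disk] C=[orb]
Tick 2: prefer B, take beam from B; A=[bolt] B=[disk] C=[orb,beam]
Tick 3: prefer A, take bolt from A; A=[-] B=[disk] C=[orb,beam,bolt]
Tick 4: prefer B, take disk from B; A=[-] B=[-] C=[orb,beam,bolt,disk]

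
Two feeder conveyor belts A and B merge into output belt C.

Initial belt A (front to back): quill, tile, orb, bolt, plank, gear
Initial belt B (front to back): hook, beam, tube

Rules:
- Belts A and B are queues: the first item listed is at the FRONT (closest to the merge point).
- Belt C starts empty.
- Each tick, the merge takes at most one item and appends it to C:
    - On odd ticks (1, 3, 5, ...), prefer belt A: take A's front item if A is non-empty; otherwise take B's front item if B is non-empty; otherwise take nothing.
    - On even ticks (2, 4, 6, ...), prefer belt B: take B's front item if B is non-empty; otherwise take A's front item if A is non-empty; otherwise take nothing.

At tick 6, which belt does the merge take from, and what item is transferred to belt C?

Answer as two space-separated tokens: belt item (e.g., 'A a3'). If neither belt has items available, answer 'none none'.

Tick 1: prefer A, take quill from A; A=[tile,orb,bolt,plank,gear] B=[hook,beam,tube] C=[quill]
Tick 2: prefer B, take hook from B; A=[tile,orb,bolt,plank,gear] B=[beam,tube] C=[quill,hook]
Tick 3: prefer A, take tile from A; A=[orb,bolt,plank,gear] B=[beam,tube] C=[quill,hook,tile]
Tick 4: prefer B, take beam from B; A=[orb,bolt,plank,gear] B=[tube] C=[quill,hook,tile,beam]
Tick 5: prefer A, take orb from A; A=[bolt,plank,gear] B=[tube] C=[quill,hook,tile,beam,orb]
Tick 6: prefer B, take tube from B; A=[bolt,plank,gear] B=[-] C=[quill,hook,tile,beam,orb,tube]

Answer: B tube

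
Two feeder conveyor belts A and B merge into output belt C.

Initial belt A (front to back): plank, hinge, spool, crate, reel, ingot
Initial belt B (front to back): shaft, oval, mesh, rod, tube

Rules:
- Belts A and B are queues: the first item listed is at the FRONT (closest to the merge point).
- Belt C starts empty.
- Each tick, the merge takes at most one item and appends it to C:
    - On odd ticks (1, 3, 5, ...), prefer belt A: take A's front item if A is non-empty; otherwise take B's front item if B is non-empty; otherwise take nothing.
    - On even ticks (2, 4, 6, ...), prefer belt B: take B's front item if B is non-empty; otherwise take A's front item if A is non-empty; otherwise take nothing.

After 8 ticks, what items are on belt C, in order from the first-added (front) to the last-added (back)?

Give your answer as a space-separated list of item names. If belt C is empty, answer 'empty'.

Tick 1: prefer A, take plank from A; A=[hinge,spool,crate,reel,ingot] B=[shaft,oval,mesh,rod,tube] C=[plank]
Tick 2: prefer B, take shaft from B; A=[hinge,spool,crate,reel,ingot] B=[oval,mesh,rod,tube] C=[plank,shaft]
Tick 3: prefer A, take hinge from A; A=[spool,crate,reel,ingot] B=[oval,mesh,rod,tube] C=[plank,shaft,hinge]
Tick 4: prefer B, take oval from B; A=[spool,crate,reel,ingot] B=[mesh,rod,tube] C=[plank,shaft,hinge,oval]
Tick 5: prefer A, take spool from A; A=[crate,reel,ingot] B=[mesh,rod,tube] C=[plank,shaft,hinge,oval,spool]
Tick 6: prefer B, take mesh from B; A=[crate,reel,ingot] B=[rod,tube] C=[plank,shaft,hinge,oval,spool,mesh]
Tick 7: prefer A, take crate from A; A=[reel,ingot] B=[rod,tube] C=[plank,shaft,hinge,oval,spool,mesh,crate]
Tick 8: prefer B, take rod from B; A=[reel,ingot] B=[tube] C=[plank,shaft,hinge,oval,spool,mesh,crate,rod]

Answer: plank shaft hinge oval spool mesh crate rod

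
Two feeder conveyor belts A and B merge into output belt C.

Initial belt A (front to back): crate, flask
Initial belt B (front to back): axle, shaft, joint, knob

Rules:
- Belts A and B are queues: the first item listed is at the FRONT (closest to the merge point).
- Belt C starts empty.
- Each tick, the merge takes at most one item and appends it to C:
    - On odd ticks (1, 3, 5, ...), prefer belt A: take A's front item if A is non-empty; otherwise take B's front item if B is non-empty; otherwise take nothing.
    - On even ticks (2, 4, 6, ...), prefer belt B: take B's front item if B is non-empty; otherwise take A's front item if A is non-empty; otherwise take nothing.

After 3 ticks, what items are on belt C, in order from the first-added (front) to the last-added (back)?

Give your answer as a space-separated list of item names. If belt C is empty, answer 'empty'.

Answer: crate axle flask

Derivation:
Tick 1: prefer A, take crate from A; A=[flask] B=[axle,shaft,joint,knob] C=[crate]
Tick 2: prefer B, take axle from B; A=[flask] B=[shaft,joint,knob] C=[crate,axle]
Tick 3: prefer A, take flask from A; A=[-] B=[shaft,joint,knob] C=[crate,axle,flask]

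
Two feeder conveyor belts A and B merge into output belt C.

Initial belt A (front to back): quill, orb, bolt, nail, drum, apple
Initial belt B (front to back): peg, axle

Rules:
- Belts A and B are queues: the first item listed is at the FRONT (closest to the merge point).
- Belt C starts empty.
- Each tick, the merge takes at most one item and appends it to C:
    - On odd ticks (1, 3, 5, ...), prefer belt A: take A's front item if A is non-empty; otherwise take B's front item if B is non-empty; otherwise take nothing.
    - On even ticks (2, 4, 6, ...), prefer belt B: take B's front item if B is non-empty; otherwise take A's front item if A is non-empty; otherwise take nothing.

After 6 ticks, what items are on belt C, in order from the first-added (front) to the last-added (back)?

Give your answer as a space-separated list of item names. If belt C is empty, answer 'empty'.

Answer: quill peg orb axle bolt nail

Derivation:
Tick 1: prefer A, take quill from A; A=[orb,bolt,nail,drum,apple] B=[peg,axle] C=[quill]
Tick 2: prefer B, take peg from B; A=[orb,bolt,nail,drum,apple] B=[axle] C=[quill,peg]
Tick 3: prefer A, take orb from A; A=[bolt,nail,drum,apple] B=[axle] C=[quill,peg,orb]
Tick 4: prefer B, take axle from B; A=[bolt,nail,drum,apple] B=[-] C=[quill,peg,orb,axle]
Tick 5: prefer A, take bolt from A; A=[nail,drum,apple] B=[-] C=[quill,peg,orb,axle,bolt]
Tick 6: prefer B, take nail from A; A=[drum,apple] B=[-] C=[quill,peg,orb,axle,bolt,nail]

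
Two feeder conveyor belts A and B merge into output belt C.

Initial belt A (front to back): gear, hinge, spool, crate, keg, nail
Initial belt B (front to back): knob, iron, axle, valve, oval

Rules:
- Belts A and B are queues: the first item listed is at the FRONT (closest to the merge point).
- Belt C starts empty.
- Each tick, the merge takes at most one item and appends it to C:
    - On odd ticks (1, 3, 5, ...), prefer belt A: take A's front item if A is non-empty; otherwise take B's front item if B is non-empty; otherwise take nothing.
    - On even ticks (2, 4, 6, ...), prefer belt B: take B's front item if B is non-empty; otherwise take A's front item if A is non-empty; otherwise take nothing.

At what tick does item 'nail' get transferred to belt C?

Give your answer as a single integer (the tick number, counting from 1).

Answer: 11

Derivation:
Tick 1: prefer A, take gear from A; A=[hinge,spool,crate,keg,nail] B=[knob,iron,axle,valve,oval] C=[gear]
Tick 2: prefer B, take knob from B; A=[hinge,spool,crate,keg,nail] B=[iron,axle,valve,oval] C=[gear,knob]
Tick 3: prefer A, take hinge from A; A=[spool,crate,keg,nail] B=[iron,axle,valve,oval] C=[gear,knob,hinge]
Tick 4: prefer B, take iron from B; A=[spool,crate,keg,nail] B=[axle,valve,oval] C=[gear,knob,hinge,iron]
Tick 5: prefer A, take spool from A; A=[crate,keg,nail] B=[axle,valve,oval] C=[gear,knob,hinge,iron,spool]
Tick 6: prefer B, take axle from B; A=[crate,keg,nail] B=[valve,oval] C=[gear,knob,hinge,iron,spool,axle]
Tick 7: prefer A, take crate from A; A=[keg,nail] B=[valve,oval] C=[gear,knob,hinge,iron,spool,axle,crate]
Tick 8: prefer B, take valve from B; A=[keg,nail] B=[oval] C=[gear,knob,hinge,iron,spool,axle,crate,valve]
Tick 9: prefer A, take keg from A; A=[nail] B=[oval] C=[gear,knob,hinge,iron,spool,axle,crate,valve,keg]
Tick 10: prefer B, take oval from B; A=[nail] B=[-] C=[gear,knob,hinge,iron,spool,axle,crate,valve,keg,oval]
Tick 11: prefer A, take nail from A; A=[-] B=[-] C=[gear,knob,hinge,iron,spool,axle,crate,valve,keg,oval,nail]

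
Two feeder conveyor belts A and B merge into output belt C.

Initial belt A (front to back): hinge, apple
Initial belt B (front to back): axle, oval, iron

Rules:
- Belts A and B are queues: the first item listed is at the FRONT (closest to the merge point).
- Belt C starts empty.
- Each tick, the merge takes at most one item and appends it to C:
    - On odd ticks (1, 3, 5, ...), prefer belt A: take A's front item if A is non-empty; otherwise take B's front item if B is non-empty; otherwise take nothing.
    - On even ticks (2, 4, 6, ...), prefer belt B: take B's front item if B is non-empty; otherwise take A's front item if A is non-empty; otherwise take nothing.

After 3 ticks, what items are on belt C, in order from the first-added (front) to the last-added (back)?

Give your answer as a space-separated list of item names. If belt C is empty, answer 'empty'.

Tick 1: prefer A, take hinge from A; A=[apple] B=[axle,oval,iron] C=[hinge]
Tick 2: prefer B, take axle from B; A=[apple] B=[oval,iron] C=[hinge,axle]
Tick 3: prefer A, take apple from A; A=[-] B=[oval,iron] C=[hinge,axle,apple]

Answer: hinge axle apple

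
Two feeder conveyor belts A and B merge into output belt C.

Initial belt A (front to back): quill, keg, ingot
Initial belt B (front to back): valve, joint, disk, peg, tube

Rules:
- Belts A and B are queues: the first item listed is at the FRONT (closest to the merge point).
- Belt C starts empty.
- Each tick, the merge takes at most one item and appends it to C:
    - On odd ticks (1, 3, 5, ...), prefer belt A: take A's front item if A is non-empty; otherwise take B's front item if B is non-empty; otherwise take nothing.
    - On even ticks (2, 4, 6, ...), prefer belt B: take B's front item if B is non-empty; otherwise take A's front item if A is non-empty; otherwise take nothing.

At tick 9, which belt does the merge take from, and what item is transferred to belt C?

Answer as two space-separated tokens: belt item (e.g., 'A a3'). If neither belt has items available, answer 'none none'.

Answer: none none

Derivation:
Tick 1: prefer A, take quill from A; A=[keg,ingot] B=[valve,joint,disk,peg,tube] C=[quill]
Tick 2: prefer B, take valve from B; A=[keg,ingot] B=[joint,disk,peg,tube] C=[quill,valve]
Tick 3: prefer A, take keg from A; A=[ingot] B=[joint,disk,peg,tube] C=[quill,valve,keg]
Tick 4: prefer B, take joint from B; A=[ingot] B=[disk,peg,tube] C=[quill,valve,keg,joint]
Tick 5: prefer A, take ingot from A; A=[-] B=[disk,peg,tube] C=[quill,valve,keg,joint,ingot]
Tick 6: prefer B, take disk from B; A=[-] B=[peg,tube] C=[quill,valve,keg,joint,ingot,disk]
Tick 7: prefer A, take peg from B; A=[-] B=[tube] C=[quill,valve,keg,joint,ingot,disk,peg]
Tick 8: prefer B, take tube from B; A=[-] B=[-] C=[quill,valve,keg,joint,ingot,disk,peg,tube]
Tick 9: prefer A, both empty, nothing taken; A=[-] B=[-] C=[quill,valve,keg,joint,ingot,disk,peg,tube]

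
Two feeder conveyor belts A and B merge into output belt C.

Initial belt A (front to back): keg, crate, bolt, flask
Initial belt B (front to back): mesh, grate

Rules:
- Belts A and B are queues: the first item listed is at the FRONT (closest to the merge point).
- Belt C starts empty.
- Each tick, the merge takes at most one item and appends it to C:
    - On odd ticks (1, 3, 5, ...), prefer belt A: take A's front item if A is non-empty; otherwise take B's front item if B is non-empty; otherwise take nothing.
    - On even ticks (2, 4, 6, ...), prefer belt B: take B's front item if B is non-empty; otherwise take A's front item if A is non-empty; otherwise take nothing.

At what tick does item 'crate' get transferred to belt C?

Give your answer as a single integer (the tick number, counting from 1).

Answer: 3

Derivation:
Tick 1: prefer A, take keg from A; A=[crate,bolt,flask] B=[mesh,grate] C=[keg]
Tick 2: prefer B, take mesh from B; A=[crate,bolt,flask] B=[grate] C=[keg,mesh]
Tick 3: prefer A, take crate from A; A=[bolt,flask] B=[grate] C=[keg,mesh,crate]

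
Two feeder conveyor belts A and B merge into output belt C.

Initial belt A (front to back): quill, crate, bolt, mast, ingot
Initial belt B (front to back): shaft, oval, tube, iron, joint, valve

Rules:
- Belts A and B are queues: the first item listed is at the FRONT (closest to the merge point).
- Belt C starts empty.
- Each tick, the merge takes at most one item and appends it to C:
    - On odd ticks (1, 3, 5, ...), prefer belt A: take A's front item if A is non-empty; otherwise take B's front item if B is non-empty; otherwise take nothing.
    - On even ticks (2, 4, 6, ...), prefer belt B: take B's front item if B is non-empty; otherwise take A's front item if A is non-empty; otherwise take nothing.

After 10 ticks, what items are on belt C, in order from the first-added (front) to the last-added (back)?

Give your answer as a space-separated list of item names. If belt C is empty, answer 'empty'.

Answer: quill shaft crate oval bolt tube mast iron ingot joint

Derivation:
Tick 1: prefer A, take quill from A; A=[crate,bolt,mast,ingot] B=[shaft,oval,tube,iron,joint,valve] C=[quill]
Tick 2: prefer B, take shaft from B; A=[crate,bolt,mast,ingot] B=[oval,tube,iron,joint,valve] C=[quill,shaft]
Tick 3: prefer A, take crate from A; A=[bolt,mast,ingot] B=[oval,tube,iron,joint,valve] C=[quill,shaft,crate]
Tick 4: prefer B, take oval from B; A=[bolt,mast,ingot] B=[tube,iron,joint,valve] C=[quill,shaft,crate,oval]
Tick 5: prefer A, take bolt from A; A=[mast,ingot] B=[tube,iron,joint,valve] C=[quill,shaft,crate,oval,bolt]
Tick 6: prefer B, take tube from B; A=[mast,ingot] B=[iron,joint,valve] C=[quill,shaft,crate,oval,bolt,tube]
Tick 7: prefer A, take mast from A; A=[ingot] B=[iron,joint,valve] C=[quill,shaft,crate,oval,bolt,tube,mast]
Tick 8: prefer B, take iron from B; A=[ingot] B=[joint,valve] C=[quill,shaft,crate,oval,bolt,tube,mast,iron]
Tick 9: prefer A, take ingot from A; A=[-] B=[joint,valve] C=[quill,shaft,crate,oval,bolt,tube,mast,iron,ingot]
Tick 10: prefer B, take joint from B; A=[-] B=[valve] C=[quill,shaft,crate,oval,bolt,tube,mast,iron,ingot,joint]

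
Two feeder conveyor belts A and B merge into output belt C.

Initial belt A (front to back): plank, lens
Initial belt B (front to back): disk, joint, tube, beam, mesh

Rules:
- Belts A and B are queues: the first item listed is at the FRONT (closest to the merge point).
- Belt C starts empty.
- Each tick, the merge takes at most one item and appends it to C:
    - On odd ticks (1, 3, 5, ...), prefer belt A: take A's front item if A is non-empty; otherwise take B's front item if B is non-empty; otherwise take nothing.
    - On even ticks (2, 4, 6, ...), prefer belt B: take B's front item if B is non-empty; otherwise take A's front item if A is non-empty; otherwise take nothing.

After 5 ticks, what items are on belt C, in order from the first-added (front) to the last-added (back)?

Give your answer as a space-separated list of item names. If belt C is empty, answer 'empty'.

Answer: plank disk lens joint tube

Derivation:
Tick 1: prefer A, take plank from A; A=[lens] B=[disk,joint,tube,beam,mesh] C=[plank]
Tick 2: prefer B, take disk from B; A=[lens] B=[joint,tube,beam,mesh] C=[plank,disk]
Tick 3: prefer A, take lens from A; A=[-] B=[joint,tube,beam,mesh] C=[plank,disk,lens]
Tick 4: prefer B, take joint from B; A=[-] B=[tube,beam,mesh] C=[plank,disk,lens,joint]
Tick 5: prefer A, take tube from B; A=[-] B=[beam,mesh] C=[plank,disk,lens,joint,tube]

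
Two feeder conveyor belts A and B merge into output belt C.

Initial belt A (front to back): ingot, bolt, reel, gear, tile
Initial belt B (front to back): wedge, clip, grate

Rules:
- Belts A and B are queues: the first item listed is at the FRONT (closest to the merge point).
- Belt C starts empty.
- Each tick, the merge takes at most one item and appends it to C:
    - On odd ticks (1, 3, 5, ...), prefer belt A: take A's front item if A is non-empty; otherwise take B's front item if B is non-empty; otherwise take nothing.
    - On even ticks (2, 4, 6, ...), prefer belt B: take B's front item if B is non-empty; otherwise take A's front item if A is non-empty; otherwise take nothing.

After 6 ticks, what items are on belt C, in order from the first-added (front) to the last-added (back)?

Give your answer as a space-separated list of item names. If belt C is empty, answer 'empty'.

Answer: ingot wedge bolt clip reel grate

Derivation:
Tick 1: prefer A, take ingot from A; A=[bolt,reel,gear,tile] B=[wedge,clip,grate] C=[ingot]
Tick 2: prefer B, take wedge from B; A=[bolt,reel,gear,tile] B=[clip,grate] C=[ingot,wedge]
Tick 3: prefer A, take bolt from A; A=[reel,gear,tile] B=[clip,grate] C=[ingot,wedge,bolt]
Tick 4: prefer B, take clip from B; A=[reel,gear,tile] B=[grate] C=[ingot,wedge,bolt,clip]
Tick 5: prefer A, take reel from A; A=[gear,tile] B=[grate] C=[ingot,wedge,bolt,clip,reel]
Tick 6: prefer B, take grate from B; A=[gear,tile] B=[-] C=[ingot,wedge,bolt,clip,reel,grate]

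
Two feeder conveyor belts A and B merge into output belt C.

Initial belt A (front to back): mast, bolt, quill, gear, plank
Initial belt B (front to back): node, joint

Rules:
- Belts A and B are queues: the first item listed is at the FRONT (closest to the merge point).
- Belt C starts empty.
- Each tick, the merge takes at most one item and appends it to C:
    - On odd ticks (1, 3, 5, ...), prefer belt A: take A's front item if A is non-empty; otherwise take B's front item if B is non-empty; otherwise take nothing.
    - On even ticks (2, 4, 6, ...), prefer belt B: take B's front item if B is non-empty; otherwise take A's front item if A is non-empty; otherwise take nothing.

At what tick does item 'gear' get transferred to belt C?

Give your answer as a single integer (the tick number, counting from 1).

Answer: 6

Derivation:
Tick 1: prefer A, take mast from A; A=[bolt,quill,gear,plank] B=[node,joint] C=[mast]
Tick 2: prefer B, take node from B; A=[bolt,quill,gear,plank] B=[joint] C=[mast,node]
Tick 3: prefer A, take bolt from A; A=[quill,gear,plank] B=[joint] C=[mast,node,bolt]
Tick 4: prefer B, take joint from B; A=[quill,gear,plank] B=[-] C=[mast,node,bolt,joint]
Tick 5: prefer A, take quill from A; A=[gear,plank] B=[-] C=[mast,node,bolt,joint,quill]
Tick 6: prefer B, take gear from A; A=[plank] B=[-] C=[mast,node,bolt,joint,quill,gear]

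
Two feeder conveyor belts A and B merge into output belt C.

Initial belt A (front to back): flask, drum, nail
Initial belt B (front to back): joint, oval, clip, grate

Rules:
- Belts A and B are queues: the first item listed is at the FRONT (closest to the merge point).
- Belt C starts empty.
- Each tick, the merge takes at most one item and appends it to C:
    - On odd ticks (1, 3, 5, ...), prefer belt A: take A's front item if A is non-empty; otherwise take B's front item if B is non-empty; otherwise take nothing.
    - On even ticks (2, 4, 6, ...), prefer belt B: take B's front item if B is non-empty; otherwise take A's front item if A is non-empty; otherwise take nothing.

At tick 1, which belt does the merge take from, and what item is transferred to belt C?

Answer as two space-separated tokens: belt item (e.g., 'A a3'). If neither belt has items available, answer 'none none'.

Tick 1: prefer A, take flask from A; A=[drum,nail] B=[joint,oval,clip,grate] C=[flask]

Answer: A flask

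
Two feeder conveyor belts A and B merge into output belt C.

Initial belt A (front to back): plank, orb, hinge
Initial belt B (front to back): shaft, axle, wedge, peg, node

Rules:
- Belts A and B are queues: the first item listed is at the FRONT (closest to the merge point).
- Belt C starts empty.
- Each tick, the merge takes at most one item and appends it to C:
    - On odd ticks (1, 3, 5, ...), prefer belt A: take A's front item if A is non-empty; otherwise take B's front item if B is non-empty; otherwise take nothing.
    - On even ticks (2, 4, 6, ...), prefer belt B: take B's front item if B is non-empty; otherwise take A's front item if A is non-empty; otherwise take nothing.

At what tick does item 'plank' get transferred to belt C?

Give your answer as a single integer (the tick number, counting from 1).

Answer: 1

Derivation:
Tick 1: prefer A, take plank from A; A=[orb,hinge] B=[shaft,axle,wedge,peg,node] C=[plank]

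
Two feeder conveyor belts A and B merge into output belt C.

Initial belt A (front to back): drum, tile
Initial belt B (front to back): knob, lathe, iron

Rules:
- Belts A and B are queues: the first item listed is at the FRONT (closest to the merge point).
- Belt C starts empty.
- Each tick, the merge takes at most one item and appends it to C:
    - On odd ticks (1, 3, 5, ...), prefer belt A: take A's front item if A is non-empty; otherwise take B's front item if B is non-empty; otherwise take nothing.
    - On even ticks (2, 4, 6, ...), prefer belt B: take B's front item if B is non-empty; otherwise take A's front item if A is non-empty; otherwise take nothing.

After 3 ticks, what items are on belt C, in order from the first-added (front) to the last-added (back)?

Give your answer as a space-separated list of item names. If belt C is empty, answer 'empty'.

Tick 1: prefer A, take drum from A; A=[tile] B=[knob,lathe,iron] C=[drum]
Tick 2: prefer B, take knob from B; A=[tile] B=[lathe,iron] C=[drum,knob]
Tick 3: prefer A, take tile from A; A=[-] B=[lathe,iron] C=[drum,knob,tile]

Answer: drum knob tile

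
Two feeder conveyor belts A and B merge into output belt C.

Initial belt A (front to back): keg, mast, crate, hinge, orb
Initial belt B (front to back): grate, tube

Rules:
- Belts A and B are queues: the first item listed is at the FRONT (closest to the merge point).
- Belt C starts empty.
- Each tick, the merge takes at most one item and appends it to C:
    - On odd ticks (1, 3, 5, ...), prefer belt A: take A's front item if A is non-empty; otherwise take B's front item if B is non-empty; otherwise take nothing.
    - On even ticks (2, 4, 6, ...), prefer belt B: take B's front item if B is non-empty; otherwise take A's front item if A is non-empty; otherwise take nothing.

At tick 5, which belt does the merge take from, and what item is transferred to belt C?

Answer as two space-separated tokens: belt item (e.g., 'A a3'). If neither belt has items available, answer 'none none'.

Tick 1: prefer A, take keg from A; A=[mast,crate,hinge,orb] B=[grate,tube] C=[keg]
Tick 2: prefer B, take grate from B; A=[mast,crate,hinge,orb] B=[tube] C=[keg,grate]
Tick 3: prefer A, take mast from A; A=[crate,hinge,orb] B=[tube] C=[keg,grate,mast]
Tick 4: prefer B, take tube from B; A=[crate,hinge,orb] B=[-] C=[keg,grate,mast,tube]
Tick 5: prefer A, take crate from A; A=[hinge,orb] B=[-] C=[keg,grate,mast,tube,crate]

Answer: A crate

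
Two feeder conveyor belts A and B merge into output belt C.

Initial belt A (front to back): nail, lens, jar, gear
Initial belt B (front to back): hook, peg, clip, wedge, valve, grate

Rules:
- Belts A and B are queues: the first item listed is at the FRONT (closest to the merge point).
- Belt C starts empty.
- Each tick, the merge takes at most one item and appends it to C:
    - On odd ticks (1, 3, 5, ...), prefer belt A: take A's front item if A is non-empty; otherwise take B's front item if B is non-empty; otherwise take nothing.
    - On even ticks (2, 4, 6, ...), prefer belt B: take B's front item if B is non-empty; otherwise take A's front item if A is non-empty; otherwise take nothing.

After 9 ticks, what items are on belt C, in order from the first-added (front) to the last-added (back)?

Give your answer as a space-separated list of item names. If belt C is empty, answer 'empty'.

Tick 1: prefer A, take nail from A; A=[lens,jar,gear] B=[hook,peg,clip,wedge,valve,grate] C=[nail]
Tick 2: prefer B, take hook from B; A=[lens,jar,gear] B=[peg,clip,wedge,valve,grate] C=[nail,hook]
Tick 3: prefer A, take lens from A; A=[jar,gear] B=[peg,clip,wedge,valve,grate] C=[nail,hook,lens]
Tick 4: prefer B, take peg from B; A=[jar,gear] B=[clip,wedge,valve,grate] C=[nail,hook,lens,peg]
Tick 5: prefer A, take jar from A; A=[gear] B=[clip,wedge,valve,grate] C=[nail,hook,lens,peg,jar]
Tick 6: prefer B, take clip from B; A=[gear] B=[wedge,valve,grate] C=[nail,hook,lens,peg,jar,clip]
Tick 7: prefer A, take gear from A; A=[-] B=[wedge,valve,grate] C=[nail,hook,lens,peg,jar,clip,gear]
Tick 8: prefer B, take wedge from B; A=[-] B=[valve,grate] C=[nail,hook,lens,peg,jar,clip,gear,wedge]
Tick 9: prefer A, take valve from B; A=[-] B=[grate] C=[nail,hook,lens,peg,jar,clip,gear,wedge,valve]

Answer: nail hook lens peg jar clip gear wedge valve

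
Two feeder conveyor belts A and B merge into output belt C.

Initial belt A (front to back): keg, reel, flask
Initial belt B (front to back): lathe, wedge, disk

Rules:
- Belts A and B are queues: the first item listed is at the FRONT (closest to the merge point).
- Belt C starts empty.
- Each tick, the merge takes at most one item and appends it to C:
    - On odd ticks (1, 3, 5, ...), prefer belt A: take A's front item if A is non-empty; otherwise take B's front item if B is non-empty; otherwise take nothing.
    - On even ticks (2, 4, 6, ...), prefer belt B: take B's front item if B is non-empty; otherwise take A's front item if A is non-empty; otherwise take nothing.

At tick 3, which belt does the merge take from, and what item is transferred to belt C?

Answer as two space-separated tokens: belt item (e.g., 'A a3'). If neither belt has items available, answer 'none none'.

Tick 1: prefer A, take keg from A; A=[reel,flask] B=[lathe,wedge,disk] C=[keg]
Tick 2: prefer B, take lathe from B; A=[reel,flask] B=[wedge,disk] C=[keg,lathe]
Tick 3: prefer A, take reel from A; A=[flask] B=[wedge,disk] C=[keg,lathe,reel]

Answer: A reel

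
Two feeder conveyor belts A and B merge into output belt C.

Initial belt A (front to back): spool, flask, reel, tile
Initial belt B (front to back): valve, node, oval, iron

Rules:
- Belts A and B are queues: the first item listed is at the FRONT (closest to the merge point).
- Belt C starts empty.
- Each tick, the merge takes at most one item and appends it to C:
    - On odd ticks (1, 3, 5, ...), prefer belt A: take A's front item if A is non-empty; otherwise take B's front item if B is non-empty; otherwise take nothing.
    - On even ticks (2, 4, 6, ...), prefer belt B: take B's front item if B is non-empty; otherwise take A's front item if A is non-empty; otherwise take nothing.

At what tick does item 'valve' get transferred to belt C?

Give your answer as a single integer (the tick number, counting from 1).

Tick 1: prefer A, take spool from A; A=[flask,reel,tile] B=[valve,node,oval,iron] C=[spool]
Tick 2: prefer B, take valve from B; A=[flask,reel,tile] B=[node,oval,iron] C=[spool,valve]

Answer: 2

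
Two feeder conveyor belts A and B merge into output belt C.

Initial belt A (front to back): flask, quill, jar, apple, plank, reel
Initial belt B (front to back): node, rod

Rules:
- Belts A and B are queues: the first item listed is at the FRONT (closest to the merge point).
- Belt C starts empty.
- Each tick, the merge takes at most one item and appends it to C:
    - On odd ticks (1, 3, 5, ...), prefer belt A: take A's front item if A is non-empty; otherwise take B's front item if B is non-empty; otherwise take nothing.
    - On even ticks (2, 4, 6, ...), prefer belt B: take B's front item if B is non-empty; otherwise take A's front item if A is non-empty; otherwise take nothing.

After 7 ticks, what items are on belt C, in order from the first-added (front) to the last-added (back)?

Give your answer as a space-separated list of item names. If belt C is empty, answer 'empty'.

Tick 1: prefer A, take flask from A; A=[quill,jar,apple,plank,reel] B=[node,rod] C=[flask]
Tick 2: prefer B, take node from B; A=[quill,jar,apple,plank,reel] B=[rod] C=[flask,node]
Tick 3: prefer A, take quill from A; A=[jar,apple,plank,reel] B=[rod] C=[flask,node,quill]
Tick 4: prefer B, take rod from B; A=[jar,apple,plank,reel] B=[-] C=[flask,node,quill,rod]
Tick 5: prefer A, take jar from A; A=[apple,plank,reel] B=[-] C=[flask,node,quill,rod,jar]
Tick 6: prefer B, take apple from A; A=[plank,reel] B=[-] C=[flask,node,quill,rod,jar,apple]
Tick 7: prefer A, take plank from A; A=[reel] B=[-] C=[flask,node,quill,rod,jar,apple,plank]

Answer: flask node quill rod jar apple plank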